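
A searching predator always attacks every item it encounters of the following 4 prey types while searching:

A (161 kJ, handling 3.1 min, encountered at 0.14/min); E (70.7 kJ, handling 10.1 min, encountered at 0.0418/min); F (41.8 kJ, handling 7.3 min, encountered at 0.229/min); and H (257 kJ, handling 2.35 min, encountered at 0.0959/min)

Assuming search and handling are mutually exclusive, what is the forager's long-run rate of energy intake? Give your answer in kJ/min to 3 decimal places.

15.910 kJ/min

Energy encountered per unit search time: 0.14×161 + 0.0418×70.7 + 0.229×41.8 + 0.0959×257 = 59.71 kJ/min.
Handling time per unit search time: 0.14×3.1 + 0.0418×10.1 + 0.229×7.3 + 0.0959×2.35 = 2.753.
Rate = 59.71/(1 + 2.753) = 15.91 kJ/min.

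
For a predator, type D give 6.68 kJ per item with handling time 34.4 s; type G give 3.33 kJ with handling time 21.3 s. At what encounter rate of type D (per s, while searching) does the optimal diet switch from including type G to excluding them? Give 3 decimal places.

At the threshold, the rate on type D alone equals the profitability of type G: λ·6.68/(1 + λ·34.4) = 3.33/21.3 = 0.1563.
Rearranging, λ(6.68 − 0.1563×34.4) = 0.1563, so λ = 0.1563/1.302 = 0.1201 per s.

0.120 per s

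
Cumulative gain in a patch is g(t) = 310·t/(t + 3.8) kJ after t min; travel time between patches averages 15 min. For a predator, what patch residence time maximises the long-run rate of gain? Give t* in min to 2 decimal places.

7.55 min

Optimal t* satisfies g'(t*) = g(t*)/(T + t*).
g'(t) = 310·3.8/(t + 3.8)². Setting 310·3.8/(t+3.8)² = 310t/[(t+3.8)(15+t)] gives 3.8(15+t) = t(t+3.8), so t² = 3.8×15 = 57.
t* = √57 = 7.55 min.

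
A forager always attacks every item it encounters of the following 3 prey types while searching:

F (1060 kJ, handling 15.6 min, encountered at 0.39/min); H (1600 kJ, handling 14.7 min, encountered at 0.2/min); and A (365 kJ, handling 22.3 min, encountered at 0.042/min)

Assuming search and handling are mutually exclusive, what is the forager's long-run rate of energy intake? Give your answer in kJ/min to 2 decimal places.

68.31 kJ/min

R = Σλ_iE_i / (1 + Σλ_ih_i)
Numerator: 0.39×1060 + 0.2×1600 + 0.042×365 = 748.7
Denominator: 1 + 0.39×15.6 + 0.2×14.7 + 0.042×22.3 = 10.96
R = 748.7/10.96 = 68.31 kJ/min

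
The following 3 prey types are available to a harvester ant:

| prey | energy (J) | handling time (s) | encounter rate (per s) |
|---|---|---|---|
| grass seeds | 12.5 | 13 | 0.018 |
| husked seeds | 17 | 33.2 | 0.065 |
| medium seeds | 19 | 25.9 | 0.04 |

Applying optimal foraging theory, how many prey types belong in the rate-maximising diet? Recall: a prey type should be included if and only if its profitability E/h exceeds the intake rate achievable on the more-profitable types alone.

3

E/h in descending order: grass seeds 0.962, medium seeds 0.734, husked seeds 0.512 J/s. The optimal diet is the largest prefix of this list for which every included type satisfies E_i/h_i > R on the types above it.
Rate on top 1: 0.1823. medium seeds: 0.734 > 0.1823 → include.
Rate on top 2: 0.4339. husked seeds: 0.512 > 0.4339 → include.
Optimal diet: grass seeds, medium seeds, husked seeds — 3 of 3 types.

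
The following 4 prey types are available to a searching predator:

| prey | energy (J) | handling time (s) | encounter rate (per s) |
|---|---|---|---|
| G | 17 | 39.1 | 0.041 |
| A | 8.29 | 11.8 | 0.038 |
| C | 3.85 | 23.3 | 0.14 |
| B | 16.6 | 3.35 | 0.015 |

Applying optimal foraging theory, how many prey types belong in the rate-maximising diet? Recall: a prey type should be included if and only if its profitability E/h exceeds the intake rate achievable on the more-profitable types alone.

E/h in descending order: B 4.96, A 0.703, G 0.435, C 0.165 J/s. The optimal diet is the largest prefix of this list for which every included type satisfies E_i/h_i > R on the types above it.
Rate on top 1: 0.2371. A: 0.703 > 0.2371 → include.
Rate on top 2: 0.3764. G: 0.435 > 0.3764 → include.
Rate on top 3: 0.4066. C: 0.165 < 0.4066 → exclude; stop.
Optimal diet: B, A, G — 3 of 4 types.

3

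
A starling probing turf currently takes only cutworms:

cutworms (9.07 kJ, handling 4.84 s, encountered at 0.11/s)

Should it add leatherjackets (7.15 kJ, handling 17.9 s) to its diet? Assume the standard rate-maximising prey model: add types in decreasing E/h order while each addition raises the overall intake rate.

On cutworms alone, R = ΣλE/(1+Σλh) = 0.9977/1.532 = 0.6511 kJ/s.
Profitability of leatherjackets: 7.15/17.9 = 0.3994 kJ/s.
0.3994 < 0.6511, so adding leatherjackets would lower the average — exclude it.

No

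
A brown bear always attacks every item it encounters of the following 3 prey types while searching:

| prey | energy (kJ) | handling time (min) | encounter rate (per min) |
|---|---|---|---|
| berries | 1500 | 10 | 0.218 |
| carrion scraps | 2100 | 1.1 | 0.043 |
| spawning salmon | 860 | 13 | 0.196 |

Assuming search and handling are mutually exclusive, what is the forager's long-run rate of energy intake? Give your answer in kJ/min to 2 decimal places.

R = Σλ_iE_i / (1 + Σλ_ih_i)
Numerator: 0.218×1500 + 0.043×2100 + 0.196×860 = 585.9
Denominator: 1 + 0.218×10 + 0.043×1.1 + 0.196×13 = 5.775
R = 585.9/5.775 = 101.4 kJ/min

101.44 kJ/min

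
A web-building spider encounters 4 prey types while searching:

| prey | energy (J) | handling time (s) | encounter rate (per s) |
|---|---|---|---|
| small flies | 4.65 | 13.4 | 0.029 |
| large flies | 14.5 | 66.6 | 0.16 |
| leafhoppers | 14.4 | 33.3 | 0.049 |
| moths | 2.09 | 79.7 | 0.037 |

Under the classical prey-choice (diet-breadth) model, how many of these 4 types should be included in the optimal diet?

2

E/h in descending order: leafhoppers 0.432, small flies 0.347, large flies 0.218, moths 0.0262 J/s. The optimal diet is the largest prefix of this list for which every included type satisfies E_i/h_i > R on the types above it.
Rate on top 1: 0.2681. small flies: 0.347 > 0.2681 → include.
Rate on top 2: 0.2783. large flies: 0.218 < 0.2783 → exclude; stop.
Optimal diet: leafhoppers, small flies — 2 of 4 types.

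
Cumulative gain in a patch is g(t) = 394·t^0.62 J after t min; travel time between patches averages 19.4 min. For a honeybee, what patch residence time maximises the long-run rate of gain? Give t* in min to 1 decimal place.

31.7 min

By the marginal value theorem, leave when the instantaneous gain rate g'(t) equals the habitat-wide average g(t)/(T + t).
g'(t) = 0.62·394·t^-0.38. Setting 0.62·394·t^-0.38 = 394·t^0.62/(19.4+t) gives 0.62(19.4+t) = t, so 0.38·t = 0.62×19.4.
t* = 0.62×19.4/0.38 = 31.65 min.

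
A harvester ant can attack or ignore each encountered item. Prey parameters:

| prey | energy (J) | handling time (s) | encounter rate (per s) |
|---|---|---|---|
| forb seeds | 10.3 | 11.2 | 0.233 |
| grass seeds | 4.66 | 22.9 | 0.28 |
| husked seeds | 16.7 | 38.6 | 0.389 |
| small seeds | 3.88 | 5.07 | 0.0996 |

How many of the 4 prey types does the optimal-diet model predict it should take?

Profitabilities (E/h, J/s): forb seeds 0.92, small seeds 0.765, husked seeds 0.433, grass seeds 0.203. Add prey in this order while the next type's profitability exceeds the intake rate on those already taken.
Rate on top 1: 0.6649. small seeds: 0.765 > 0.6649 → include.
Rate on top 2: 0.6772. husked seeds: 0.433 < 0.6772 → exclude; stop.
Optimal diet: forb seeds, small seeds — 2 of 4 types.

2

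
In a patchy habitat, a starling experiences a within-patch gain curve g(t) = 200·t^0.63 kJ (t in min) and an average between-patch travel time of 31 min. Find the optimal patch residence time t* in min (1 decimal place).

By the marginal value theorem, leave when the instantaneous gain rate g'(t) equals the habitat-wide average g(t)/(T + t).
g'(t) = 0.63·200·t^-0.37. Setting 0.63·200·t^-0.37 = 200·t^0.63/(31+t) gives 0.63(31+t) = t, so 0.37·t = 0.63×31.
t* = 0.63×31/0.37 = 52.78 min.

52.8 min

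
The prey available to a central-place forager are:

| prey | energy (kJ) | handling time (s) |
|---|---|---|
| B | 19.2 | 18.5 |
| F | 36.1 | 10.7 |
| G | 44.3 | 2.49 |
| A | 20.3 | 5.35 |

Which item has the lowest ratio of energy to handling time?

Profitability E/h (kJ/s): B = 19.2/18.5 = 1.04, F = 36.1/10.7 = 3.37, G = 44.3/2.49 = 17.8, A = 20.3/5.35 = 3.79.
Ranked: G > A > F > B.

B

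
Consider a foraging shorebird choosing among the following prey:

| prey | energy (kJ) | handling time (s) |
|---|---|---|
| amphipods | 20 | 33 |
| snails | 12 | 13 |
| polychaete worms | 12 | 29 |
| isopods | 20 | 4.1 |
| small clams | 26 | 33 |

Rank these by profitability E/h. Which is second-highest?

In descending order of E/h:
isopods: 20/4.1 = 4.88 kJ/s
snails: 12/13 = 0.923 kJ/s
small clams: 26/33 = 0.788 kJ/s
amphipods: 20/33 = 0.606 kJ/s
polychaete worms: 12/29 = 0.414 kJ/s

snails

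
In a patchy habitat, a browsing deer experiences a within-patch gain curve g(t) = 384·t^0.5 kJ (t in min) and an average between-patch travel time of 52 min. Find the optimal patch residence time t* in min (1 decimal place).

Maximise g(t)/(T+t): set derivative to zero → g'(t)(T+t) = g(t).
g'(t) = 0.5·384·t^-0.5. Setting 0.5·384·t^-0.5 = 384·t^0.5/(52+t) gives 0.5(52+t) = t, so 0.50·t = 0.5×52.
t* = 0.5×52/0.50 = 52 min.

52.0 min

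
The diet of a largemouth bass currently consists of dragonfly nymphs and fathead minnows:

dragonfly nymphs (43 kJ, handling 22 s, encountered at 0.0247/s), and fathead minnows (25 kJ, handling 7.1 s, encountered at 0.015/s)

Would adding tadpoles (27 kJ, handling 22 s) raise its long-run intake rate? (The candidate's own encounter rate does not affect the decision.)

Yes

Current rate: (0.0247×43 + 0.015×25)/(1 + 0.0247×22 + 0.015×7.1) = 0.871 kJ/s.
tadpoles: E/h = 27/22 = 1.227 kJ/s.
1.227 > 0.871, so adding tadpoles raises the average — include it.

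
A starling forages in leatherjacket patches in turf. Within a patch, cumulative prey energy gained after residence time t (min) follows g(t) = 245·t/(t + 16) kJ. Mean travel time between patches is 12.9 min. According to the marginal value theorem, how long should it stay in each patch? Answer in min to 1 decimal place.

14.4 min

Optimal t* satisfies g'(t*) = g(t*)/(T + t*).
g'(t) = 245·16/(t + 16)². Setting 245·16/(t+16)² = 245t/[(t+16)(12.9+t)] gives 16(12.9+t) = t(t+16), so t² = 16×12.9 = 206.4.
t* = √206.4 = 14.37 min.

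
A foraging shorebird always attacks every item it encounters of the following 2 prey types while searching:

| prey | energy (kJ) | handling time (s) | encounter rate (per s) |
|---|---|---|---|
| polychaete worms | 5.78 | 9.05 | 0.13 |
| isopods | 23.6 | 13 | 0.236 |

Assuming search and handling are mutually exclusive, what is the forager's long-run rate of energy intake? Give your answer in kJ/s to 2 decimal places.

1.21 kJ/s

Energy encountered per unit search time: 0.13×5.78 + 0.236×23.6 = 6.321 kJ/s.
Handling time per unit search time: 0.13×9.05 + 0.236×13 = 4.244.
Rate = 6.321/(1 + 4.244) = 1.205 kJ/s.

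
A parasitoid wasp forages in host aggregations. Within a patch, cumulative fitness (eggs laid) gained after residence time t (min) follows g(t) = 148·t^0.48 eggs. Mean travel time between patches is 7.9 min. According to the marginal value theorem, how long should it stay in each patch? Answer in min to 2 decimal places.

7.29 min

By the marginal value theorem, leave when the instantaneous gain rate g'(t) equals the habitat-wide average g(t)/(T + t).
g'(t) = 0.48·148·t^-0.52. Setting 0.48·148·t^-0.52 = 148·t^0.48/(7.9+t) gives 0.48(7.9+t) = t, so 0.52·t = 0.48×7.9.
t* = 0.48×7.9/0.52 = 7.292 min.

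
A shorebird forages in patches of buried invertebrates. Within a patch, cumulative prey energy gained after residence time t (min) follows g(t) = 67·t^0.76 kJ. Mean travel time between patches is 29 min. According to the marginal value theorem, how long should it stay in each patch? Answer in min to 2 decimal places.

By the marginal value theorem, leave when the instantaneous gain rate g'(t) equals the habitat-wide average g(t)/(T + t).
g'(t) = 0.76·67·t^-0.24. Setting 0.76·67·t^-0.24 = 67·t^0.76/(29+t) gives 0.76(29+t) = t, so 0.24·t = 0.76×29.
t* = 0.76×29/0.24 = 91.83 min.

91.83 min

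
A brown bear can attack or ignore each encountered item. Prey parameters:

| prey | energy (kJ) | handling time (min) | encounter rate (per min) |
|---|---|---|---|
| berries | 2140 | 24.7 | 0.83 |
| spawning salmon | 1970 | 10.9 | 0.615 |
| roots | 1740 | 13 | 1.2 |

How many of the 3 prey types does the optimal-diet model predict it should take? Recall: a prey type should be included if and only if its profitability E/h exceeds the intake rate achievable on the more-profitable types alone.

1

Rank by E/h (kJ/min): spawning salmon 181, roots 134, berries 86.6. Include each in turn until the next type's E/h falls below the running intake rate.
Rate on top 1: 157.3. roots: 134 < 157.3 → exclude; stop.
Optimal diet: spawning salmon — 1 of 3 types.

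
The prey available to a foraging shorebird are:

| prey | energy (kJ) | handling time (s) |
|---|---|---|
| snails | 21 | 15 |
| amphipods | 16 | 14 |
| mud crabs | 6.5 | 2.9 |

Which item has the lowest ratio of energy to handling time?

amphipods

In descending order of E/h:
mud crabs: 6.5/2.9 = 2.24 kJ/s
snails: 21/15 = 1.4 kJ/s
amphipods: 16/14 = 1.14 kJ/s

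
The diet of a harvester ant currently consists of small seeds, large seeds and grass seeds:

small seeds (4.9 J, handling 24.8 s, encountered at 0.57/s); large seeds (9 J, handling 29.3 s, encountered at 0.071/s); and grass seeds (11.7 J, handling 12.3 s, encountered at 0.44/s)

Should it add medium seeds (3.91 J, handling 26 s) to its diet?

No

On small seeds, large seeds and grass seeds alone, R = ΣλE/(1+Σλh) = 8.58/22.63 = 0.3792 J/s.
medium seeds: E/h = 3.91/26 = 0.1504 J/s.
Since 0.1504 < R, time spent handling medium seeds is better spent searching.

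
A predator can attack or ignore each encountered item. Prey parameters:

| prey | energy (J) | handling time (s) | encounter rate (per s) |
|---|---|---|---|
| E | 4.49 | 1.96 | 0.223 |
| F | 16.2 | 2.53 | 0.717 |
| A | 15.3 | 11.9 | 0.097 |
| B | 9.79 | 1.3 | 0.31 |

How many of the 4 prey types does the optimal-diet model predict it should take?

2

E/h in descending order: B 7.53, F 6.4, E 2.29, A 1.29 J/s. The optimal diet is the largest prefix of this list for which every included type satisfies E_i/h_i > R on the types above it.
Rate on top 1: 2.163. F: 6.4 > 2.163 → include.
Rate on top 2: 4.554. E: 2.29 < 4.554 → exclude; stop.
Optimal diet: B, F — 2 of 4 types.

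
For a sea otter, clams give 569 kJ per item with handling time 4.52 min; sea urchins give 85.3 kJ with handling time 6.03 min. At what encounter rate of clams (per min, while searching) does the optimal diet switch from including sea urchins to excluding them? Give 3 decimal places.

0.028 per min

The zero-one rule: include sea urchins iff E₂/h₂ > λE₁/(1+λh₁). Equality gives the switch point.
λE₁h₂ = E₂ + λE₂h₁ ⇒ λ = E₂/(E₁h₂ − E₂h₁) = 85.3/(3431 − 385.6) = 0.02801 per min.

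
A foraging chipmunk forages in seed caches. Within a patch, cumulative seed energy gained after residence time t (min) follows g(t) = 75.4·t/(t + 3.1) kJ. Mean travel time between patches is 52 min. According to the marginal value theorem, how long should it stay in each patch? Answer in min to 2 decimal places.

12.70 min

By the marginal value theorem, leave when the instantaneous gain rate g'(t) equals the habitat-wide average g(t)/(T + t).
g'(t) = 75.4·3.1/(t + 3.1)². Setting 75.4·3.1/(t+3.1)² = 75.4t/[(t+3.1)(52+t)] gives 3.1(52+t) = t(t+3.1), so t² = 3.1×52 = 161.2.
t* = √161.2 = 12.7 min.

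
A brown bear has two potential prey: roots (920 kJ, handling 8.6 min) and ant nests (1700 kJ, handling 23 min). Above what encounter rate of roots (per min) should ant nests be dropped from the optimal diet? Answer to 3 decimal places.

At the threshold, the rate on roots alone equals the profitability of ant nests: λ·920/(1 + λ·8.6) = 1700/23 = 73.91.
Rearranging, λ(920 − 73.91×8.6) = 73.91, so λ = 73.91/284.3 = 0.2599 per min.

0.260 per min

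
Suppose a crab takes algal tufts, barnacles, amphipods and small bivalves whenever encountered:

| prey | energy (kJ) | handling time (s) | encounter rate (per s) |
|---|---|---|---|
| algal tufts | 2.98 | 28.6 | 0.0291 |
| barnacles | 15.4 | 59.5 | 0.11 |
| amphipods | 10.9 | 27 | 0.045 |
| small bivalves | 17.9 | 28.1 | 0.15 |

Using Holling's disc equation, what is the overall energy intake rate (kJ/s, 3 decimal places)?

0.359 kJ/s

R = Σλ_iE_i / (1 + Σλ_ih_i)
Numerator: 0.0291×2.98 + 0.11×15.4 + 0.045×10.9 + 0.15×17.9 = 4.956
Denominator: 1 + 0.0291×28.6 + 0.11×59.5 + 0.045×27 + 0.15×28.1 = 13.81
R = 4.956/13.81 = 0.359 kJ/s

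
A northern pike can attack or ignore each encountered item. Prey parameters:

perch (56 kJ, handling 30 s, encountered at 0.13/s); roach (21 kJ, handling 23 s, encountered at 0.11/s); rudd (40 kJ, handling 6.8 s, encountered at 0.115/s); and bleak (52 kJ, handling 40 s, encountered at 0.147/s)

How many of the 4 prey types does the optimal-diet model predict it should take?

1

Rank by E/h (kJ/s): rudd 5.88, perch 1.87, bleak 1.3, roach 0.913. Include each in turn until the next type's E/h falls below the running intake rate.
Rate on top 1: 2.581. perch: 1.87 < 2.581 → exclude; stop.
Optimal diet: rudd — 1 of 4 types.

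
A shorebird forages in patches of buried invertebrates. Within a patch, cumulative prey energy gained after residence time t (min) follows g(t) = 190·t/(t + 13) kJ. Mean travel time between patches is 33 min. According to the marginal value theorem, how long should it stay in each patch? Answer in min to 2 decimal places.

20.71 min

Maximise g(t)/(T+t): set derivative to zero → g'(t)(T+t) = g(t).
g'(t) = 190·13/(t + 13)². Setting 190·13/(t+13)² = 190t/[(t+13)(33+t)] gives 13(33+t) = t(t+13), so t² = 13×33 = 429.
t* = √429 = 20.71 min.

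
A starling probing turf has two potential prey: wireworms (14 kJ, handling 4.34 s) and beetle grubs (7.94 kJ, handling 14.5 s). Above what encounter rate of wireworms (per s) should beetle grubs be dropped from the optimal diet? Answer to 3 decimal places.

0.047 per s

At the threshold, the rate on wireworms alone equals the profitability of beetle grubs: λ·14/(1 + λ·4.34) = 7.94/14.5 = 0.5476.
Rearranging, λ(14 − 0.5476×4.34) = 0.5476, so λ = 0.5476/11.62 = 0.04711 per s.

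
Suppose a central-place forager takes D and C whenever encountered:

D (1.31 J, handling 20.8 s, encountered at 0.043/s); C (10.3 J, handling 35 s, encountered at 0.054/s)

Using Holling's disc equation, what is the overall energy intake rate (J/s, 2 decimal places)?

R = (0.043×1.31 + 0.054×10.3) / (1 + 0.043×20.8 + 0.054×35) = 0.6125/3.784 = 0.1619 J/s.

0.16 J/s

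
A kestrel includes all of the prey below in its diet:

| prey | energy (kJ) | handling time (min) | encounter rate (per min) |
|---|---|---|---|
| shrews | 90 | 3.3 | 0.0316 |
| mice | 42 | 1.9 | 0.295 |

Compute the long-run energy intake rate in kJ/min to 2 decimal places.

R = (0.0316×90 + 0.295×42) / (1 + 0.0316×3.3 + 0.295×1.9) = 15.23/1.665 = 9.151 kJ/min.

9.15 kJ/min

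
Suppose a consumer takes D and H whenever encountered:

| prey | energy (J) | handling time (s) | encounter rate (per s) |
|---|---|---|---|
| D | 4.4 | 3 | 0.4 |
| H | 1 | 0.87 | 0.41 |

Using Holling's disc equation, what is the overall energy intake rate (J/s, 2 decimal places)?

R = (0.4×4.4 + 0.41×1) / (1 + 0.4×3 + 0.41×0.87) = 2.17/2.557 = 0.8488 J/s.

0.85 J/s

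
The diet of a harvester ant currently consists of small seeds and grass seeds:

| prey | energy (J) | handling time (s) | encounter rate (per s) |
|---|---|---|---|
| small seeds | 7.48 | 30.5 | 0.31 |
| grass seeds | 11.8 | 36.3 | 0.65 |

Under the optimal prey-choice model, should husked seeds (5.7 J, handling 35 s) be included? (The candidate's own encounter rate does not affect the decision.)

On small seeds and grass seeds alone, R = ΣλE/(1+Σλh) = 9.989/34.05 = 0.2934 J/s.
Profitability of husked seeds: 5.7/35 = 0.1629 J/s.
Since 0.1629 < R, time spent handling husked seeds is better spent searching.

No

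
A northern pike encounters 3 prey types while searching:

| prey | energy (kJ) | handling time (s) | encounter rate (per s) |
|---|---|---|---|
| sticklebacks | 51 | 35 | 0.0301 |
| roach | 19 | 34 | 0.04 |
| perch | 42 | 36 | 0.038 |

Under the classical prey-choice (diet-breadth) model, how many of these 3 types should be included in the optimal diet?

Profitabilities (E/h, kJ/s): sticklebacks 1.46, perch 1.17, roach 0.559. Add prey in this order while the next type's profitability exceeds the intake rate on those already taken.
Rate on top 1: 0.7476. perch: 1.17 > 0.7476 → include.
Rate on top 2: 0.9151. roach: 0.559 < 0.9151 → exclude; stop.
Optimal diet: sticklebacks, perch — 2 of 3 types.

2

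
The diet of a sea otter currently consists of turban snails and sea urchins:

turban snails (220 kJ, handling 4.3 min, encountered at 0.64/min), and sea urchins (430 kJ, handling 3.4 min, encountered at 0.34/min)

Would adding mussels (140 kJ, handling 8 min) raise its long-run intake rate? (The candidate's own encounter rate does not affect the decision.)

Intake rate on the current diet: R = (0.64×220 + 0.34×430) / (1 + 0.64×4.3 + 0.34×3.4) = 287/4.908 = 58.48 kJ/min.
Profitability of mussels: 140/8 = 17.5 kJ/min.
17.5 < 58.48, so adding mussels would lower the average — exclude it.

No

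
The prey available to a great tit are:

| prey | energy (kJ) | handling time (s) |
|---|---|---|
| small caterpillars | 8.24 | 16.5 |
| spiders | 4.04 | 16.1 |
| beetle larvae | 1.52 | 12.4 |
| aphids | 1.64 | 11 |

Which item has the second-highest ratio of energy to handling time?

spiders

In descending order of E/h:
small caterpillars: 8.24/16.5 = 0.499 kJ/s
spiders: 4.04/16.1 = 0.251 kJ/s
aphids: 1.64/11 = 0.149 kJ/s
beetle larvae: 1.52/12.4 = 0.123 kJ/s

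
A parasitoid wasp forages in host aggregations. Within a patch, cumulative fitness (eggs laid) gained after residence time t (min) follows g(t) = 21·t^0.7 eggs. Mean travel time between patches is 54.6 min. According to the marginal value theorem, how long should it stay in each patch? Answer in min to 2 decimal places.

By the marginal value theorem, leave when the instantaneous gain rate g'(t) equals the habitat-wide average g(t)/(T + t).
g'(t) = 0.7·21·t^-0.3. Setting 0.7·21·t^-0.3 = 21·t^0.7/(54.6+t) gives 0.7(54.6+t) = t, so 0.30·t = 0.7×54.6.
t* = 0.7×54.6/0.30 = 127.4 min.

127.40 min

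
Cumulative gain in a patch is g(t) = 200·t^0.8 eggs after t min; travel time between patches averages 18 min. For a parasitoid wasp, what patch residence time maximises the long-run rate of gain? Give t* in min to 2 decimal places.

By the marginal value theorem, leave when the instantaneous gain rate g'(t) equals the habitat-wide average g(t)/(T + t).
g'(t) = 0.8·200·t^-0.2. Setting 0.8·200·t^-0.2 = 200·t^0.8/(18+t) gives 0.8(18+t) = t, so 0.20·t = 0.8×18.
t* = 0.8×18/0.20 = 72 min.

72.00 min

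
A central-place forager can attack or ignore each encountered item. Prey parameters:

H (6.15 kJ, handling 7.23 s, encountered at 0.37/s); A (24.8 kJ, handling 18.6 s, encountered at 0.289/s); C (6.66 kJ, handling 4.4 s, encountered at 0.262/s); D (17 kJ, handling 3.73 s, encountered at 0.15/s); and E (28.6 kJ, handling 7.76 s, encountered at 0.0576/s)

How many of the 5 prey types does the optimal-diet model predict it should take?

E/h in descending order: D 4.56, E 3.69, C 1.51, A 1.33, H 0.851 kJ/s. The optimal diet is the largest prefix of this list for which every included type satisfies E_i/h_i > R on the types above it.
Rate on top 1: 1.635. E: 3.69 > 1.635 → include.
Rate on top 2: 2.092. C: 1.51 < 2.092 → exclude; stop.
Optimal diet: D, E — 2 of 5 types.

2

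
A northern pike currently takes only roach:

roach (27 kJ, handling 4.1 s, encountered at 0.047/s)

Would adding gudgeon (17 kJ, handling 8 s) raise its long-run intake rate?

Yes

Current rate: (0.047×27)/(1 + 0.047×4.1) = 1.064 kJ/s.
gudgeon: E/h = 17/8 = 2.125 kJ/s.
2.125 > 1.064, so adding gudgeon raises the average — include it.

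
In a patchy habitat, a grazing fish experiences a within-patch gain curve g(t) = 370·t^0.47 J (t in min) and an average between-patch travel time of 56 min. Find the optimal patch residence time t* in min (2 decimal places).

Maximise g(t)/(T+t): set derivative to zero → g'(t)(T+t) = g(t).
g'(t) = 0.47·370·t^-0.53. Setting 0.47·370·t^-0.53 = 370·t^0.47/(56+t) gives 0.47(56+t) = t, so 0.53·t = 0.47×56.
t* = 0.47×56/0.53 = 49.66 min.

49.66 min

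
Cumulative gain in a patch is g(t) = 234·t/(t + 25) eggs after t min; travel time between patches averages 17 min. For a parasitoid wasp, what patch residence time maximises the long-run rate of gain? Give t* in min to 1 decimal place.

20.6 min

Maximise g(t)/(T+t): set derivative to zero → g'(t)(T+t) = g(t).
g'(t) = 234·25/(t + 25)². Setting 234·25/(t+25)² = 234t/[(t+25)(17+t)] gives 25(17+t) = t(t+25), so t² = 25×17 = 425.
t* = √425 = 20.62 min.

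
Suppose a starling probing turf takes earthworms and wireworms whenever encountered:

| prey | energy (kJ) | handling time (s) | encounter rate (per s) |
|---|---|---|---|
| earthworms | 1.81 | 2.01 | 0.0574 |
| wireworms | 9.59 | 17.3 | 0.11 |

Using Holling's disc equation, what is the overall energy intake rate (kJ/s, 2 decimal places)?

Energy encountered per unit search time: 0.0574×1.81 + 0.11×9.59 = 1.159 kJ/s.
Handling time per unit search time: 0.0574×2.01 + 0.11×17.3 = 2.018.
Rate = 1.159/(1 + 2.018) = 0.3839 kJ/s.

0.38 kJ/s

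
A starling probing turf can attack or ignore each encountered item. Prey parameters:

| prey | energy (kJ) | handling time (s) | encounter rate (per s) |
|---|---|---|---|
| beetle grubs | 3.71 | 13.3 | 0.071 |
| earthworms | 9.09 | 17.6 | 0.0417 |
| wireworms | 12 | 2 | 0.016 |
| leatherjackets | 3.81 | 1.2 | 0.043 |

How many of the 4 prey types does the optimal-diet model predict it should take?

3

Rank by E/h (kJ/s): wireworms 6, leatherjackets 3.18, earthworms 0.516, beetle grubs 0.279. Include each in turn until the next type's E/h falls below the running intake rate.
Rate on top 1: 0.186. leatherjackets: 3.18 > 0.186 → include.
Rate on top 2: 0.3284. earthworms: 0.516 > 0.3284 → include.
Rate on top 3: 0.4043. beetle grubs: 0.279 < 0.4043 → exclude; stop.
Optimal diet: wireworms, leatherjackets, earthworms — 3 of 4 types.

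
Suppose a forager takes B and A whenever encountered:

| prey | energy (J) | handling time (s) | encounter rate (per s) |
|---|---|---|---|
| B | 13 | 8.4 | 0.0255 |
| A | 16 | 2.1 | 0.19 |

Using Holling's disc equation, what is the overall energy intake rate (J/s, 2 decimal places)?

2.09 J/s

R = (0.0255×13 + 0.19×16) / (1 + 0.0255×8.4 + 0.19×2.1) = 3.372/1.613 = 2.09 J/s.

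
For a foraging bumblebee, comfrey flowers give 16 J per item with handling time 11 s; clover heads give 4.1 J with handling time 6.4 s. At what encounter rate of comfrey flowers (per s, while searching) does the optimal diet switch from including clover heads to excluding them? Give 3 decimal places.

At the threshold, the rate on comfrey flowers alone equals the profitability of clover heads: λ·16/(1 + λ·11) = 4.1/6.4 = 0.6406.
Rearranging, λ(16 − 0.6406×11) = 0.6406, so λ = 0.6406/8.953 = 0.07155 per s.

0.072 per s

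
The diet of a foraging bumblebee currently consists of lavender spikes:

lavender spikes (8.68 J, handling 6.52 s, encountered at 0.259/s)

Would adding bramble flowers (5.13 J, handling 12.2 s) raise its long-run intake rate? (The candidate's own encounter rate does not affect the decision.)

On lavender spikes alone, R = ΣλE/(1+Σλh) = 2.248/2.689 = 0.8361 J/s.
bramble flowers: E/h = 5.13/12.2 = 0.4205 J/s.
Since 0.4205 < R, time spent handling bramble flowers is better spent searching.

No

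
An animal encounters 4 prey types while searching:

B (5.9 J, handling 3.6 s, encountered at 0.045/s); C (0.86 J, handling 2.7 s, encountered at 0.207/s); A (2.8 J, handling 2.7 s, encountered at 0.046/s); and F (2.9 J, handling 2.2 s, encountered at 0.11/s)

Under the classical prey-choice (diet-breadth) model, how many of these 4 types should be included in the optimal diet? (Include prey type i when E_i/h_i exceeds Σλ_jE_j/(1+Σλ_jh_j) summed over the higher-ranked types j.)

E/h in descending order: B 1.64, F 1.32, A 1.04, C 0.319 J/s. The optimal diet is the largest prefix of this list for which every included type satisfies E_i/h_i > R on the types above it.
Rate on top 1: 0.2285. F: 1.32 > 0.2285 → include.
Rate on top 2: 0.4163. A: 1.04 > 0.4163 → include.
Rate on top 3: 0.4668. C: 0.319 < 0.4668 → exclude; stop.
Optimal diet: B, F, A — 3 of 4 types.

3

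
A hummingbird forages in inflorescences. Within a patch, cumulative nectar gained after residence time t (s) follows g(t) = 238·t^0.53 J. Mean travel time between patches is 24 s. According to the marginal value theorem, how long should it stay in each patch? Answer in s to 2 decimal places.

Maximise g(t)/(T+t): set derivative to zero → g'(t)(T+t) = g(t).
g'(t) = 0.53·238·t^-0.47. Setting 0.53·238·t^-0.47 = 238·t^0.53/(24+t) gives 0.53(24+t) = t, so 0.47·t = 0.53×24.
t* = 0.53×24/0.47 = 27.06 s.

27.06 s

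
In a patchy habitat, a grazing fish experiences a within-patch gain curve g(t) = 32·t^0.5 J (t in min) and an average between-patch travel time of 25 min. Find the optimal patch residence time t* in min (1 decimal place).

25.0 min

Maximise g(t)/(T+t): set derivative to zero → g'(t)(T+t) = g(t).
g'(t) = 0.5·32·t^-0.5. Setting 0.5·32·t^-0.5 = 32·t^0.5/(25+t) gives 0.5(25+t) = t, so 0.50·t = 0.5×25.
t* = 0.5×25/0.50 = 25 min.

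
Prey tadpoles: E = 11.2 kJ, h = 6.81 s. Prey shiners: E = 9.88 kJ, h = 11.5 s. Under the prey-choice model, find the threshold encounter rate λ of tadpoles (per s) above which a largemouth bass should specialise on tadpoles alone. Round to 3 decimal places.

0.161 per s

The zero-one rule: include shiners iff E₂/h₂ > λE₁/(1+λh₁). Equality gives the switch point.
λE₁h₂ = E₂ + λE₂h₁ ⇒ λ = E₂/(E₁h₂ − E₂h₁) = 9.88/(128.8 − 67.28) = 0.1606 per s.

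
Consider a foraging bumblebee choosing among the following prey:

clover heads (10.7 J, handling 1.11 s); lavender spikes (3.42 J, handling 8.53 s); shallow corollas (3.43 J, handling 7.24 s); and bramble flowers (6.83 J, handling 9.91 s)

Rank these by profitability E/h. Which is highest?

clover heads

In descending order of E/h:
clover heads: 10.7/1.11 = 9.64 J/s
bramble flowers: 6.83/9.91 = 0.689 J/s
shallow corollas: 3.43/7.24 = 0.474 J/s
lavender spikes: 3.42/8.53 = 0.401 J/s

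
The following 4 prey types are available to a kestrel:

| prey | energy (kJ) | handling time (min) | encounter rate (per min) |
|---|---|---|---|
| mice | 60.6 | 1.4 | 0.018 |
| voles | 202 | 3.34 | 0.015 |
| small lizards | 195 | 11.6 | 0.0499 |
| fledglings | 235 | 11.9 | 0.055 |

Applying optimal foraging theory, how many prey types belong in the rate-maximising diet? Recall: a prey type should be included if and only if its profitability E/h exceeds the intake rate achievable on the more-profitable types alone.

4

Rank by E/h (kJ/min): voles 60.5, mice 43.3, fledglings 19.7, small lizards 16.8. Include each in turn until the next type's E/h falls below the running intake rate.
Rate on top 1: 2.885. mice: 43.3 > 2.885 → include.
Rate on top 2: 3.832. fledglings: 19.7 > 3.832 → include.
Rate on top 3: 9.854. small lizards: 16.8 > 9.854 → include.
Optimal diet: voles, mice, fledglings, small lizards — 4 of 4 types.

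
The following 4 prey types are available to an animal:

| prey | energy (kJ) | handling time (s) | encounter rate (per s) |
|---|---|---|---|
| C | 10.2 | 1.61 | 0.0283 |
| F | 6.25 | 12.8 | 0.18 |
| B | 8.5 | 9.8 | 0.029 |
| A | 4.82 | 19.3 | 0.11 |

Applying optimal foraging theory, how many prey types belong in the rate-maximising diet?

3

Rank by E/h (kJ/s): C 6.34, B 0.867, F 0.488, A 0.25. Include each in turn until the next type's E/h falls below the running intake rate.
Rate on top 1: 0.2761. B: 0.867 > 0.2761 → include.
Rate on top 2: 0.4024. F: 0.488 > 0.4024 → include.
Rate on top 3: 0.4569. A: 0.25 < 0.4569 → exclude; stop.
Optimal diet: C, B, F — 3 of 4 types.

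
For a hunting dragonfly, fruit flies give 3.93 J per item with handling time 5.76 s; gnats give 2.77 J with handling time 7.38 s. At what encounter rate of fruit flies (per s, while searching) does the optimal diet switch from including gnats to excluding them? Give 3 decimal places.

The zero-one rule: include gnats iff E₂/h₂ > λE₁/(1+λh₁). Equality gives the switch point.
λE₁h₂ = E₂ + λE₂h₁ ⇒ λ = E₂/(E₁h₂ − E₂h₁) = 2.77/(29 − 15.96) = 0.2123 per s.

0.212 per s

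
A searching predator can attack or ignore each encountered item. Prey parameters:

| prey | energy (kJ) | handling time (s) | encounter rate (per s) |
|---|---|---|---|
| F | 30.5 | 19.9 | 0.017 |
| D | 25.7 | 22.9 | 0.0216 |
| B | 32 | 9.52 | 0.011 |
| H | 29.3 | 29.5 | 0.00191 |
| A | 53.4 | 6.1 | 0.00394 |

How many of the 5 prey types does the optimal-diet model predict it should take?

Profitabilities (E/h, kJ/s): A 8.75, B 3.36, F 1.53, D 1.12, H 0.993. Add prey in this order while the next type's profitability exceeds the intake rate on those already taken.
Rate on top 1: 0.2055. B: 3.36 > 0.2055 → include.
Rate on top 2: 0.4982. F: 1.53 > 0.4982 → include.
Rate on top 3: 0.7368. D: 1.12 > 0.7368 → include.
Rate on top 4: 0.834. H: 0.993 > 0.834 → include.
Optimal diet: A, B, F, D, H — 5 of 5 types.

5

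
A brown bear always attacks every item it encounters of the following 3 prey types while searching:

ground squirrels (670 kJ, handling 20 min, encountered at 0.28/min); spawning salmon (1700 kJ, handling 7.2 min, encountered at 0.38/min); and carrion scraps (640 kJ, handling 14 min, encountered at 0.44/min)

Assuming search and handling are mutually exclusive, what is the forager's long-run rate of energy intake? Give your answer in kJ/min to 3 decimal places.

R = (0.28×670 + 0.38×1700 + 0.44×640) / (1 + 0.28×20 + 0.38×7.2 + 0.44×14) = 1115/15.5 = 71.97 kJ/min.

71.967 kJ/min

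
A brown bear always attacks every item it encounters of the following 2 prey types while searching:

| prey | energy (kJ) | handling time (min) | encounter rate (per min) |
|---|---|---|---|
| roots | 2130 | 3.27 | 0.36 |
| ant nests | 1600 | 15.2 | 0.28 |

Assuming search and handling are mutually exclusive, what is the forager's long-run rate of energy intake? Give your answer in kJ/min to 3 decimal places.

R = Σλ_iE_i / (1 + Σλ_ih_i)
Numerator: 0.36×2130 + 0.28×1600 = 1215
Denominator: 1 + 0.36×3.27 + 0.28×15.2 = 6.433
R = 1215/6.433 = 188.8 kJ/min

188.833 kJ/min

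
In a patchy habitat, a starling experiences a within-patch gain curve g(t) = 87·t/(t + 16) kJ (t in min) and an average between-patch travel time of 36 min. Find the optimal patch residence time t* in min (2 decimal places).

24.00 min

By the marginal value theorem, leave when the instantaneous gain rate g'(t) equals the habitat-wide average g(t)/(T + t).
g'(t) = 87·16/(t + 16)². Setting 87·16/(t+16)² = 87t/[(t+16)(36+t)] gives 16(36+t) = t(t+16), so t² = 16×36 = 576.
t* = √576 = 24 min.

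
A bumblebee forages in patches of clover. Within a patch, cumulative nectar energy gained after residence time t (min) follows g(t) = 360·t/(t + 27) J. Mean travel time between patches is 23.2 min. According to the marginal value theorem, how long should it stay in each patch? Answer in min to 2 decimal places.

25.03 min

By the marginal value theorem, leave when the instantaneous gain rate g'(t) equals the habitat-wide average g(t)/(T + t).
g'(t) = 360·27/(t + 27)². Setting 360·27/(t+27)² = 360t/[(t+27)(23.2+t)] gives 27(23.2+t) = t(t+27), so t² = 27×23.2 = 626.4.
t* = √626.4 = 25.03 min.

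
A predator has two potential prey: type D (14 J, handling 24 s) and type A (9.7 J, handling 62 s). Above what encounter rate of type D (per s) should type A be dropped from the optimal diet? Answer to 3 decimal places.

At the threshold, the rate on type D alone equals the profitability of type A: λ·14/(1 + λ·24) = 9.7/62 = 0.1565.
Rearranging, λ(14 − 0.1565×24) = 0.1565, so λ = 0.1565/10.25 = 0.01527 per s.

0.015 per s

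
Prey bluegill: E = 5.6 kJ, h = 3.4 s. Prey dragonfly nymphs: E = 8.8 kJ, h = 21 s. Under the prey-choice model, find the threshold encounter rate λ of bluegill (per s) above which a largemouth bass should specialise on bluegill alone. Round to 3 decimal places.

0.100 per s

The zero-one rule: include dragonfly nymphs iff E₂/h₂ > λE₁/(1+λh₁). Equality gives the switch point.
λE₁h₂ = E₂ + λE₂h₁ ⇒ λ = E₂/(E₁h₂ − E₂h₁) = 8.8/(117.6 − 29.92) = 0.1004 per s.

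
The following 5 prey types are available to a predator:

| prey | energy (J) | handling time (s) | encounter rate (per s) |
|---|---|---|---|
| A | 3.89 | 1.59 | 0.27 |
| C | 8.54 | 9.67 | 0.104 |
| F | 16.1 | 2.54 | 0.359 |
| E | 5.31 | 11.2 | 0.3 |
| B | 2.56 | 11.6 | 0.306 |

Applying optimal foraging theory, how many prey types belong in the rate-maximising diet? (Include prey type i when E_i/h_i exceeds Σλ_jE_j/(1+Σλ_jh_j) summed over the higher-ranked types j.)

Profitabilities (E/h, J/s): F 6.34, A 2.45, C 0.883, E 0.474, B 0.221. Add prey in this order while the next type's profitability exceeds the intake rate on those already taken.
Rate on top 1: 3.023. A: 2.45 < 3.023 → exclude; stop.
Optimal diet: F — 1 of 5 types.

1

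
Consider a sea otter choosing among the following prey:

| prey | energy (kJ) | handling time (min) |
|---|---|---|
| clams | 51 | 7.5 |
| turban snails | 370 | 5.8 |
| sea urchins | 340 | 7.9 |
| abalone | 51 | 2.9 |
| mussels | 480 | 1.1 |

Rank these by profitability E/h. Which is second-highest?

turban snails

Profitability E/h (kJ/min): clams = 51/7.5 = 6.8, turban snails = 370/5.8 = 63.8, sea urchins = 340/7.9 = 43, abalone = 51/2.9 = 17.6, mussels = 480/1.1 = 436.
Ranked: mussels > turban snails > sea urchins > abalone > clams.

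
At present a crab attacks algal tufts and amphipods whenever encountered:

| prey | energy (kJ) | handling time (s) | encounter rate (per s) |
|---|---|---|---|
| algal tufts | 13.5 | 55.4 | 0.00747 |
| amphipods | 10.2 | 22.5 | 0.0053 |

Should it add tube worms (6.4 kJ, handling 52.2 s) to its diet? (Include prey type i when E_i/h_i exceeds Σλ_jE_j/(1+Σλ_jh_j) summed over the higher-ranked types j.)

Intake rate on the current diet: R = (0.00747×13.5 + 0.0053×10.2) / (1 + 0.00747×55.4 + 0.0053×22.5) = 0.1549/1.533 = 0.101 kJ/s.
Profitability of tube worms: 6.4/52.2 = 0.1226 kJ/s.
0.1226 > 0.101, so adding tube worms raises the average — include it.

Yes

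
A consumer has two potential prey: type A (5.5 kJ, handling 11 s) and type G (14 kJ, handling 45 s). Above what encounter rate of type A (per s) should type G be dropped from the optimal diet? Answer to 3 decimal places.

At the threshold, the rate on type A alone equals the profitability of type G: λ·5.5/(1 + λ·11) = 14/45 = 0.3111.
Rearranging, λ(5.5 − 0.3111×11) = 0.3111, so λ = 0.3111/2.078 = 0.1497 per s.

0.150 per s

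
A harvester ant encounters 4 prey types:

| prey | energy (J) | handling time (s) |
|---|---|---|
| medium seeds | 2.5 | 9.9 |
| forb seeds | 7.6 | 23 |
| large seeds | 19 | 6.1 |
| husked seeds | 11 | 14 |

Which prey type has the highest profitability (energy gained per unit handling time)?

large seeds

Profitability E/h (J/s): medium seeds = 2.5/9.9 = 0.253, forb seeds = 7.6/23 = 0.33, large seeds = 19/6.1 = 3.11, husked seeds = 11/14 = 0.786.
Ranked: large seeds > husked seeds > forb seeds > medium seeds.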